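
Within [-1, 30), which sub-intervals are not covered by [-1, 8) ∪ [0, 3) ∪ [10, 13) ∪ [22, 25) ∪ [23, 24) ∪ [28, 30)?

[8, 10) ∪ [13, 22) ∪ [25, 28)

Covered (merged): [-1, 8), [10, 13), [22, 25), [28, 30).
Complement within [-1, 30): [8, 10), [13, 22), [25, 28).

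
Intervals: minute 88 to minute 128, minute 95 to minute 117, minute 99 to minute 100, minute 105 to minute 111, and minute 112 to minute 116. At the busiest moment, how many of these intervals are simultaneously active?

3

At minute 99, 3 of the intervals are simultaneously active.
No point has more.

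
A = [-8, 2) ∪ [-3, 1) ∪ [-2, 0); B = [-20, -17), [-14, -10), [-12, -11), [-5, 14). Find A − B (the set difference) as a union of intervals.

[-8, -5)

A, merged: [-8, 2).
B, merged: [-20, -17), [-14, -10), [-5, 14).
[-8, 2) with B removed leaves [-8, -5).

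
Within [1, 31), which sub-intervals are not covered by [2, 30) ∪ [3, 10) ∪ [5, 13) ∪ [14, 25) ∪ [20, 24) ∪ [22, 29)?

[1, 2) ∪ [30, 31)

After merging, the occupied span is [2, 30).
Uncovered inside [1, 31): [1, 2), [30, 31).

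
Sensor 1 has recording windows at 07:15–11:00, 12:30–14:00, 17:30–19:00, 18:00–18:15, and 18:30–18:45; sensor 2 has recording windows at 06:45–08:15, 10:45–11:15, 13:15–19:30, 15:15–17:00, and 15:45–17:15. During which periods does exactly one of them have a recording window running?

06:45–07:15, 08:15–10:45, 11:00–11:15, 12:30–13:15, 14:00–17:30, 19:00–19:30

First set merges to 07:15–11:00, 12:30–14:00, 17:30–19:00.
Second set merges to 06:45–08:15, 10:45–11:15, 13:15–19:30.
A \ B = 08:15–10:45, 12:30–13:15.
B \ A = 06:45–07:15, 11:00–11:15, 14:00–17:30, 19:00–19:30.
Union of the two gives the symmetric difference.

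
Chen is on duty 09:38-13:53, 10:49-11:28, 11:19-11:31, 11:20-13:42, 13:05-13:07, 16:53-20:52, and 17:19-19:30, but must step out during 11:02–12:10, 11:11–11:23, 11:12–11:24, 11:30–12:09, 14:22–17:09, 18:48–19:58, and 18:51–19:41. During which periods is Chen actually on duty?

09:38-11:02, 12:10-13:53, 17:09-18:48, 19:58-20:52

First set merges to 09:38-13:53, 16:53-20:52.
Second set merges to 11:02-12:10, 14:22-17:09, 18:48-19:58.
09:38-13:53 minus B → 09:38-11:02, 12:10-13:53.
16:53-20:52 minus B → 17:09-18:48, 19:58-20:52.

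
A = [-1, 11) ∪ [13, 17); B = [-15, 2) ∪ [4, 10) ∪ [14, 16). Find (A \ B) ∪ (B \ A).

[-15, -1) ∪ [2, 4) ∪ [10, 11) ∪ [13, 14) ∪ [16, 17)

A \ B = [2, 4), [10, 11), [13, 14), [16, 17).
B \ A = [-15, -1).
Union of the two gives the symmetric difference.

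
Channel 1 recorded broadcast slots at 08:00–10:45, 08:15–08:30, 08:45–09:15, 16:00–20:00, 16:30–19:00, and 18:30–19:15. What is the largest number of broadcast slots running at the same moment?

Walk the sorted start/end points keeping a running depth.
The depth first hits 3 at 18:30.

3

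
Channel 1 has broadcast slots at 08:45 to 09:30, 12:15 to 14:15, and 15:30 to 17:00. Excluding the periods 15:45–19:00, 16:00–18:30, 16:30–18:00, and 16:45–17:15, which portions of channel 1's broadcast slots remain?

Second set merges to 15:45–19:00.
08:45–09:30: nothing removed.
12:15–14:15: nothing removed.
15:30–17:00 \ B = 15:30–15:45.

08:45–09:30, 12:15–14:15, 15:30–15:45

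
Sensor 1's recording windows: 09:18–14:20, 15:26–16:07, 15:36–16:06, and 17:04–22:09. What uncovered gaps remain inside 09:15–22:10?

After merging, the occupied span is 09:18–14:20, 15:26–16:07, 17:04–22:09.
Gaps within 09:15–22:10: 09:15–09:18, 14:20–15:26, 16:07–17:04, 22:09–22:10.

09:15–09:18, 14:20–15:26, 16:07–17:04, 22:09–22:10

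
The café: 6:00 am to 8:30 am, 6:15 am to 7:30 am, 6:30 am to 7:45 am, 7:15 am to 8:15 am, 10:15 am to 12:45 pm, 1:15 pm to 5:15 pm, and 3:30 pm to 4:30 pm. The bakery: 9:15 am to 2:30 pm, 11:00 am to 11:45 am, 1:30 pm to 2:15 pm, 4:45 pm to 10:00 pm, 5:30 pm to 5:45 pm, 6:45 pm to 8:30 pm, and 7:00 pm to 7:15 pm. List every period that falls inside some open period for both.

10:15 am–12:45 pm, 1:15 pm–2:30 pm, 4:45 pm–5:15 pm

Merge the first list: 6:00 am–8:30 am, 10:15 am–12:45 pm, 1:15 pm–5:15 pm.
Merge the second list: 9:15 am–2:30 pm, 4:45 pm–10:00 pm.
6:00 am–8:30 am: no overlap with the second set.
10:15 am–12:45 pm meets the second set on 10:15 am–12:45 pm.
1:15 pm–5:15 pm meets the second set on 1:15 pm–2:30 pm, 4:45 pm–5:15 pm.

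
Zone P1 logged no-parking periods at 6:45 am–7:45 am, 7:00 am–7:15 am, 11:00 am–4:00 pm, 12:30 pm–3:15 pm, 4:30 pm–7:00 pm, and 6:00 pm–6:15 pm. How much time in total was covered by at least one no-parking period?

Merged: 6:45 am-7:45 am, 11:00 am-4:00 pm, 4:30 pm-7:00 pm.
Lengths: 1 h + 5 h + 2 h 30 min = 8 h 30 min.

8 h 30 min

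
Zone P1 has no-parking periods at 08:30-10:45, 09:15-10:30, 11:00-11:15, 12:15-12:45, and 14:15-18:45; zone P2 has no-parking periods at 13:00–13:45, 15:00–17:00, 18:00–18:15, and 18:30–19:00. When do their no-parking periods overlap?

15:00–17:00, 18:00–18:15, 18:30–18:45

First set merges to 08:30–10:45, 11:00–11:15, 12:15–12:45, 14:15–18:45.
08:30–10:45: no overlap with the second set.
11:00–11:15: no overlap with the second set.
12:15–12:45: no overlap with the second set.
14:15–18:45 meets the second set on 15:00–17:00, 18:00–18:15, 18:30–18:45.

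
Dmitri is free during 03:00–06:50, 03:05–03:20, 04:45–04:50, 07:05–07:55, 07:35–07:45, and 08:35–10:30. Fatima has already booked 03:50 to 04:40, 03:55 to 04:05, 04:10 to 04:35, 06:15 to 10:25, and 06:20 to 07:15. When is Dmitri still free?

Merge the first list: 03:00–06:50, 07:05–07:55, 08:35–10:30.
Merge the second list: 03:50–04:40, 06:15–10:25.
03:00–06:50 minus B → 03:00–03:50, 04:40–06:15.
07:05–07:55: fully covered by B → removed.
08:35–10:30 minus B → 10:25–10:30.

03:00–03:50, 04:40–06:15, 10:25–10:30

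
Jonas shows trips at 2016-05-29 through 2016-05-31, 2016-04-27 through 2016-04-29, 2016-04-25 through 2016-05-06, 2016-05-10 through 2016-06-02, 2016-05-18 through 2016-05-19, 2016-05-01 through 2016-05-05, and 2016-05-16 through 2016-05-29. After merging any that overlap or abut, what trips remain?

Sort by start: 2016-04-25 through 2016-05-06, 2016-04-27 through 2016-04-29, 2016-05-01 through 2016-05-05, 2016-05-10 through 2016-06-02, 2016-05-16 through 2016-05-29, 2016-05-18 through 2016-05-19, 2016-05-29 through 2016-05-31.
2016-04-27 through 2016-04-29 overlaps/touches 2016-04-25 through 2016-05-06 → extend to 2016-04-25 through 2016-05-06.
2016-05-01 through 2016-05-05 overlaps/touches 2016-04-25 through 2016-05-06 → extend to 2016-04-25 through 2016-05-06.
2016-05-10 through 2016-06-02 is disjoint → start new block.
2016-05-16 through 2016-05-29 overlaps/touches 2016-05-10 through 2016-06-02 → extend to 2016-05-10 through 2016-06-02.
2016-05-18 through 2016-05-19 overlaps/touches 2016-05-10 through 2016-06-02 → extend to 2016-05-10 through 2016-06-02.
2016-05-29 through 2016-05-31 overlaps/touches 2016-05-10 through 2016-06-02 → extend to 2016-05-10 through 2016-06-02.

2016-04-25 through 2016-05-06, 2016-05-10 through 2016-06-02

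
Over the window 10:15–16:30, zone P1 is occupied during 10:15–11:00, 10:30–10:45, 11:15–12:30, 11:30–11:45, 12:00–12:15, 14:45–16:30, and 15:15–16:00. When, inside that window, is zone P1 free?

The merged coverage is 10:15–11:00, 11:15–12:30, 14:45–16:30.
Gaps within 10:15–16:30: 11:00–11:15, 12:30–14:45.

11:00–11:15, 12:30–14:45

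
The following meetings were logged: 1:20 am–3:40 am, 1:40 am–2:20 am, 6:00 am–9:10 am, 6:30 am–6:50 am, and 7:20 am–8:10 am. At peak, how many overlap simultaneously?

2

Sweep endpoints in order; track running count of active intervals.
Peak of 2 reached at 1:40 am.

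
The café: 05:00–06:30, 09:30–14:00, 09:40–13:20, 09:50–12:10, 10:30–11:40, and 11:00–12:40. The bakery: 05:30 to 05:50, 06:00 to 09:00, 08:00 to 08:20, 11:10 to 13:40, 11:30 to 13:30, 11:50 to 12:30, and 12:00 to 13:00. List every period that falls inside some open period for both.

05:30–05:50, 06:00–06:30, 11:10–13:40

Merge the first list: 05:00–06:30, 09:30–14:00.
Merge the second list: 05:30–05:50, 06:00–09:00, 11:10–13:40.
05:00–06:30 meets the second set on 05:30–05:50, 06:00–06:30.
09:30–14:00 meets the second set on 11:10–13:40.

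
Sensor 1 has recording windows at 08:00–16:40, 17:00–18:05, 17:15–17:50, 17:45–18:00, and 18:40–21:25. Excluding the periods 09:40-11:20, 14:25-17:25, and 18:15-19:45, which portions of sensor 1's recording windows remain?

08:00–09:40, 11:20–14:25, 17:25–18:05, 19:45–21:25

A, merged: 08:00–16:40, 17:00–18:05, 18:40–21:25.
08:00–16:40 \ B = 08:00–09:40, 11:20–14:25.
17:00–18:05 \ B = 17:25–18:05.
18:40–21:25 \ B = 19:45–21:25.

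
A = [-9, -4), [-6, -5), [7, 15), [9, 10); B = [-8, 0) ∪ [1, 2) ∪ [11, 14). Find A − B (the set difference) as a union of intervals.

[-9, -8) ∪ [7, 11) ∪ [14, 15)

First set merges to [-9, -4), [7, 15).
[-9, -4) minus B → [-9, -8).
[7, 15) minus B → [7, 11), [14, 15).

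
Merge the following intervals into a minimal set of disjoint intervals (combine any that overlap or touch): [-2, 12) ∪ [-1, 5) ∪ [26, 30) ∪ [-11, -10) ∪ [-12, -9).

Sort by start: [-12, -9), [-11, -10), [-2, 12), [-1, 5), [26, 30).
[-11, -10) overlaps/touches [-12, -9) → extend to [-12, -9).
[-2, 12) is disjoint → start new block.
[-1, 5) overlaps/touches [-2, 12) → extend to [-2, 12).
[26, 30) is disjoint → start new block.

[-12, -9) ∪ [-2, 12) ∪ [26, 30)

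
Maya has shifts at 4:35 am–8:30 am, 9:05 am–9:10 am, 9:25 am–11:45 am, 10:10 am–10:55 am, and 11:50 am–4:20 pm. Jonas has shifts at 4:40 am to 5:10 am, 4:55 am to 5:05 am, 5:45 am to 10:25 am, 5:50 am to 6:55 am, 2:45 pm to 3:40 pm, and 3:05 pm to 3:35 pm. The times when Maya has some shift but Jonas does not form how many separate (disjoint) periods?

Merge the first list: 4:35 am-8:30 am, 9:05 am-9:10 am, 9:25 am-11:45 am, 11:50 am-4:20 pm.
Merge the second list: 4:40 am-5:10 am, 5:45 am-10:25 am, 2:45 pm-3:40 pm.
A \ B = 4:35 am-4:40 am, 5:10 am-5:45 am, 10:25 am-11:45 am, 11:50 am-2:45 pm, 3:40 pm-4:20 pm.
That is 5 disjoint pieces.

5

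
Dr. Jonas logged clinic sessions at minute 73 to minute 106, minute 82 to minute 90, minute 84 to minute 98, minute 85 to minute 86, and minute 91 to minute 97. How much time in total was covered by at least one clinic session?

Merged: minute 73 to minute 106.
Length: 33 minutes.

33 minutes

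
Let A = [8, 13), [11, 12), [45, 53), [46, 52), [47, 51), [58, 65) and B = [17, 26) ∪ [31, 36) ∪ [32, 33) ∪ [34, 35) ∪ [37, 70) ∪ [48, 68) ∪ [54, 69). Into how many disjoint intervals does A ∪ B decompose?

4

First set merges to [8, 13), [45, 53), [58, 65).
Second set merges to [17, 26), [31, 36), [37, 70).
A ∪ B = [8, 13), [17, 26), [31, 36), [37, 70).
That is 4 disjoint pieces.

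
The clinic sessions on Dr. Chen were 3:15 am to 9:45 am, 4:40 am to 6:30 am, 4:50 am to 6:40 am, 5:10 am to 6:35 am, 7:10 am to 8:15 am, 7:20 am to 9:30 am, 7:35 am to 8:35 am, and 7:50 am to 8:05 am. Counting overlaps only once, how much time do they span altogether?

Merged: 3:15 am–9:45 am.
Length: 6 h 30 min.

6 h 30 min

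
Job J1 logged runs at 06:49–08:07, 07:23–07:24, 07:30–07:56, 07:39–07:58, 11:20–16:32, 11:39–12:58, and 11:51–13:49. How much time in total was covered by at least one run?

Merged: 06:49-08:07, 11:20-16:32.
Lengths: 1 h 18 min + 5 h 12 min = 6 h 30 min.

6 h 30 min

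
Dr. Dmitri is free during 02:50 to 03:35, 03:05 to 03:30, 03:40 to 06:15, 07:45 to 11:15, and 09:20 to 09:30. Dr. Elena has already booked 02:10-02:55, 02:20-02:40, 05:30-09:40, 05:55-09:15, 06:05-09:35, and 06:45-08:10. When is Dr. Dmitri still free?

02:55-03:35, 03:40-05:30, 09:40-11:15

Merge the first list: 02:50-03:35, 03:40-06:15, 07:45-11:15.
Merge the second list: 02:10-02:55, 05:30-09:40.
02:50-03:35 with B removed leaves 02:55-03:35.
03:40-06:15 with B removed leaves 03:40-05:30.
07:45-11:15 with B removed leaves 09:40-11:15.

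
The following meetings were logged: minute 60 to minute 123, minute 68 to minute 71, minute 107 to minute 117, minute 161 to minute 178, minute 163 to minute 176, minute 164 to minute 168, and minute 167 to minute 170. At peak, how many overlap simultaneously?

4

Walk the sorted start/end points keeping a running depth.
The depth first hits 4 at minute 167.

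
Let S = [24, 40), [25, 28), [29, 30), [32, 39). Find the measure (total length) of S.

16

Merged: [24, 40).
Length: 16.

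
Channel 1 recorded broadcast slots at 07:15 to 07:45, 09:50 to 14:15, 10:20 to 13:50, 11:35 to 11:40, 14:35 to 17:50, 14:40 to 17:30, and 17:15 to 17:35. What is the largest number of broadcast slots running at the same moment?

3

Walk the sorted start/end points keeping a running depth.
The depth first hits 3 at 11:35.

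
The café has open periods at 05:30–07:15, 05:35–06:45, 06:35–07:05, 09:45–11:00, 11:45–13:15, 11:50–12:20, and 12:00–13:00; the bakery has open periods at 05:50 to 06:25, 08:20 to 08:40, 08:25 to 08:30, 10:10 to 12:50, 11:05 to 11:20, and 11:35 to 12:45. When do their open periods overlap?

First set merges to 05:30–07:15, 09:45–11:00, 11:45–13:15.
Second set merges to 05:50–06:25, 08:20–08:40, 10:10–12:50.
05:30–07:15 ∩ B → 05:50–06:25.
09:45–11:00 ∩ B → 10:10–11:00.
11:45–13:15 ∩ B → 11:45–12:50.

05:50–06:25, 10:10–11:00, 11:45–12:50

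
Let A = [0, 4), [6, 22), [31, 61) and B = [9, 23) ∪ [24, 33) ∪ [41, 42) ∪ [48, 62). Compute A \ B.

[0, 4) ∪ [6, 9) ∪ [33, 41) ∪ [42, 48)

[0, 4) is untouched.
[6, 22) with B removed leaves [6, 9).
[31, 61) with B removed leaves [33, 41), [42, 48).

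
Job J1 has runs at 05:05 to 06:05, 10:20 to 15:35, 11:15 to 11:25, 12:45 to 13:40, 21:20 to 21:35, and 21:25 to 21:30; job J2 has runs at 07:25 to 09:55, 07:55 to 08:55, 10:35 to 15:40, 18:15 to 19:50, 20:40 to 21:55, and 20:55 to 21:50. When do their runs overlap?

10:35–15:35, 21:20–21:35

A, merged: 05:05–06:05, 10:20–15:35, 21:20–21:35.
B, merged: 07:25–09:55, 10:35–15:40, 18:15–19:50, 20:40–21:55.
05:05–06:05 meets no B interval.
10:20–15:35 ∩ B → 10:35–15:35.
21:20–21:35 ∩ B → 21:20–21:35.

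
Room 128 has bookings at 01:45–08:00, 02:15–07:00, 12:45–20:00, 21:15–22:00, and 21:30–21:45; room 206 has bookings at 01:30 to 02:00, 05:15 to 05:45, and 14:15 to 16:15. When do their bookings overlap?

01:45-02:00, 05:15-05:45, 14:15-16:15

First set merges to 01:45-08:00, 12:45-20:00, 21:15-22:00.
01:45-08:00 overlaps B on 01:45-02:00, 05:15-05:45.
12:45-20:00 overlaps B on 14:15-16:15.
21:15-22:00 falls entirely outside B.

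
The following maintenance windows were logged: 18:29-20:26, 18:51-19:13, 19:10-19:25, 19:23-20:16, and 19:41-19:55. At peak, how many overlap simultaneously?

Sweep endpoints in order; track running count of active intervals.
Peak of 3 reached at 19:10.

3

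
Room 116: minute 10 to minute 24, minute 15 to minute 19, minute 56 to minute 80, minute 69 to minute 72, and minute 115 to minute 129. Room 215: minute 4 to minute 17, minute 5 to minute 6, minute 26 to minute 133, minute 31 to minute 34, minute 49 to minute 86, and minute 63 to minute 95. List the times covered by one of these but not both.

First set merges to minute 10 to minute 24, minute 56 to minute 80, minute 115 to minute 129.
Second set merges to minute 4 to minute 17, minute 26 to minute 133.
A but not B: minute 17 to minute 24.
B but not A: minute 4 to minute 10, minute 26 to minute 56, minute 80 to minute 115, minute 129 to minute 133.
Combining gives A △ B.

minute 4 to minute 10, minute 17 to minute 24, minute 26 to minute 56, minute 80 to minute 115, minute 129 to minute 133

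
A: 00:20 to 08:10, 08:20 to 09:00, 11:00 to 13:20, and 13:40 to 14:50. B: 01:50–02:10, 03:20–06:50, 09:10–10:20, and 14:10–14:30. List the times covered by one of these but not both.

00:20–01:50, 02:10–03:20, 06:50–08:10, 08:20–09:00, 09:10–10:20, 11:00–13:20, 13:40–14:10, 14:30–14:50

A \ B = 00:20–01:50, 02:10–03:20, 06:50–08:10, 08:20–09:00, 11:00–13:20, 13:40–14:10, 14:30–14:50.
B \ A = 09:10–10:20.
Union of the two gives the symmetric difference.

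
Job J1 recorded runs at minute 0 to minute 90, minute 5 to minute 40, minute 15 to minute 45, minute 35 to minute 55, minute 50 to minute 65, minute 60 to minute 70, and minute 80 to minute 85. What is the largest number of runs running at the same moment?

At minute 35, 4 of the intervals are simultaneously active.
No point has more.

4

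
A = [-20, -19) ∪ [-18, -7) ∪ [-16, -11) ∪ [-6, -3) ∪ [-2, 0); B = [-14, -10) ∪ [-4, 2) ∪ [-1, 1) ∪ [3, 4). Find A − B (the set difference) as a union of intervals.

Merge the first list: [-20, -19), [-18, -7), [-6, -3), [-2, 0).
Merge the second list: [-14, -10), [-4, 2), [3, 4).
[-20, -19) is untouched.
[-18, -7) with B removed leaves [-18, -14), [-10, -7).
[-6, -3) with B removed leaves [-6, -4).
[-2, 0) lies entirely inside B → drops out.

[-20, -19) ∪ [-18, -14) ∪ [-10, -7) ∪ [-6, -4)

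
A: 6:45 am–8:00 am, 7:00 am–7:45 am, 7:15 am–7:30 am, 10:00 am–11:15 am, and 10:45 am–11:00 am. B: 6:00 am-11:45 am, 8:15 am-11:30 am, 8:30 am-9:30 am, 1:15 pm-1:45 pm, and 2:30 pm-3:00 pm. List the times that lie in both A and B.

6:45 am-8:00 am, 10:00 am-11:15 am

Merge the first list: 6:45 am-8:00 am, 10:00 am-11:15 am.
Merge the second list: 6:00 am-11:45 am, 1:15 pm-1:45 pm, 2:30 pm-3:00 pm.
6:45 am-8:00 am meets the second set on 6:45 am-8:00 am.
10:00 am-11:15 am meets the second set on 10:00 am-11:15 am.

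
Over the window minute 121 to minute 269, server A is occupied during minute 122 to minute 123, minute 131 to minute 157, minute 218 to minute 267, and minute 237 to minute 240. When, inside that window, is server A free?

minute 121 to minute 122, minute 123 to minute 131, minute 157 to minute 218, minute 267 to minute 269

After merging, the occupied span is minute 122 to minute 123, minute 131 to minute 157, minute 218 to minute 267.
Gaps within minute 121 to minute 269: minute 121 to minute 122, minute 123 to minute 131, minute 157 to minute 218, minute 267 to minute 269.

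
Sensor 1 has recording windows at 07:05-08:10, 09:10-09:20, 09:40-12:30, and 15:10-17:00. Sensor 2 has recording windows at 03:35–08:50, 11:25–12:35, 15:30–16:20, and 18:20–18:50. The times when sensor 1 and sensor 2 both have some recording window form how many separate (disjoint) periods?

3

A ∩ B = 07:05–08:10, 11:25–12:30, 15:30–16:20.
That is 3 disjoint pieces.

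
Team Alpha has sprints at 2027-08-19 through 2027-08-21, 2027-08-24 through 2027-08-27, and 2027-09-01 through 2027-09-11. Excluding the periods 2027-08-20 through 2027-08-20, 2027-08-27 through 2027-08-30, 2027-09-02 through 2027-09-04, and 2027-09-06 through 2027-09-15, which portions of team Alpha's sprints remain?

2027-08-19 through 2027-08-21 \ B = 2027-08-19 through 2027-08-19, 2027-08-21 through 2027-08-21.
2027-08-24 through 2027-08-27 \ B = 2027-08-24 through 2027-08-26.
2027-09-01 through 2027-09-11 \ B = 2027-09-01 through 2027-09-01, 2027-09-05 through 2027-09-05.

2027-08-19 through 2027-08-19, 2027-08-21 through 2027-08-21, 2027-08-24 through 2027-08-26, 2027-09-01 through 2027-09-01, 2027-09-05 through 2027-09-05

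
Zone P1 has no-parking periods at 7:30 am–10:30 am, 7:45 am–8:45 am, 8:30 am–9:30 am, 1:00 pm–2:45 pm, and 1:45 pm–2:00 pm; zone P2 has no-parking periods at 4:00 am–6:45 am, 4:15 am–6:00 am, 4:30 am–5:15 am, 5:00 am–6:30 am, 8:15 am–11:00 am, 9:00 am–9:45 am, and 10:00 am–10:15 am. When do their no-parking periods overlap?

8:15 am–10:30 am

A, merged: 7:30 am–10:30 am, 1:00 pm–2:45 pm.
B, merged: 4:00 am–6:45 am, 8:15 am–11:00 am.
7:30 am–10:30 am ∩ B → 8:15 am–10:30 am.
1:00 pm–2:45 pm meets no B interval.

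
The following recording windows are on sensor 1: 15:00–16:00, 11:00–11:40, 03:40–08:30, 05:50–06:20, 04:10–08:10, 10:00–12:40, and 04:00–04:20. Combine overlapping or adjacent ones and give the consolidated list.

Sort by start: 03:40–08:30, 04:00–04:20, 04:10–08:10, 05:50–06:20, 10:00–12:40, 11:00–11:40, 15:00–16:00.
04:00–04:20 overlaps/touches 03:40–08:30 → extend to 03:40–08:30.
04:10–08:10 overlaps/touches 03:40–08:30 → extend to 03:40–08:30.
05:50–06:20 overlaps/touches 03:40–08:30 → extend to 03:40–08:30.
10:00–12:40 is disjoint → start new block.
11:00–11:40 overlaps/touches 10:00–12:40 → extend to 10:00–12:40.
15:00–16:00 is disjoint → start new block.

03:40–08:30, 10:00–12:40, 15:00–16:00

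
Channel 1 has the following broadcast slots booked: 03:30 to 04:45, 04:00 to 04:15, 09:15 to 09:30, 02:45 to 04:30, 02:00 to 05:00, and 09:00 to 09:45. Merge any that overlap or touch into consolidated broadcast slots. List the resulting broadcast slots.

02:00–05:00, 09:00–09:45

Sort by start: 02:00–05:00, 02:45–04:30, 03:30–04:45, 04:00–04:15, 09:00–09:45, 09:15–09:30.
02:45–04:30 overlaps/touches 02:00–05:00 → extend to 02:00–05:00.
03:30–04:45 overlaps/touches 02:00–05:00 → extend to 02:00–05:00.
04:00–04:15 overlaps/touches 02:00–05:00 → extend to 02:00–05:00.
09:00–09:45 is disjoint → start new block.
09:15–09:30 overlaps/touches 09:00–09:45 → extend to 09:00–09:45.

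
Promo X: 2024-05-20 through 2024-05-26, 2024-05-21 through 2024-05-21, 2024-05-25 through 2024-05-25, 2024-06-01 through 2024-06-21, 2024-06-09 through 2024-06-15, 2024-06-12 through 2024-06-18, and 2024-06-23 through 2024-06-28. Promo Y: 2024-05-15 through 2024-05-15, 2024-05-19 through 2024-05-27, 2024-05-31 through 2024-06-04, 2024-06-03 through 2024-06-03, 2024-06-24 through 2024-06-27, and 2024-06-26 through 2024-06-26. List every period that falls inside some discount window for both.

2024-05-20 through 2024-05-26, 2024-06-01 through 2024-06-04, 2024-06-24 through 2024-06-27

A, merged: 2024-05-20 through 2024-05-26, 2024-06-01 through 2024-06-21, 2024-06-23 through 2024-06-28.
B, merged: 2024-05-15 through 2024-05-15, 2024-05-19 through 2024-05-27, 2024-05-31 through 2024-06-04, 2024-06-24 through 2024-06-27.
2024-05-20 through 2024-05-26 overlaps B on 2024-05-20 through 2024-05-26.
2024-06-01 through 2024-06-21 overlaps B on 2024-06-01 through 2024-06-04.
2024-06-23 through 2024-06-28 overlaps B on 2024-06-24 through 2024-06-27.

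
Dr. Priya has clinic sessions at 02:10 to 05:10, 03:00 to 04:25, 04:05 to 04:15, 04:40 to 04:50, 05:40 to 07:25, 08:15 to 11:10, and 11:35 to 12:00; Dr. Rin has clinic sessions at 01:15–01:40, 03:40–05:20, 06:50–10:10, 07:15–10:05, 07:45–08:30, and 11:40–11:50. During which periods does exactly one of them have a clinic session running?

01:15–01:40, 02:10–03:40, 05:10–05:20, 05:40–06:50, 07:25–08:15, 10:10–11:10, 11:35–11:40, 11:50–12:00

A, merged: 02:10–05:10, 05:40–07:25, 08:15–11:10, 11:35–12:00.
B, merged: 01:15–01:40, 03:40–05:20, 06:50–10:10, 11:40–11:50.
A but not B: 02:10–03:40, 05:40–06:50, 10:10–11:10, 11:35–11:40, 11:50–12:00.
B but not A: 01:15–01:40, 05:10–05:20, 07:25–08:15.
Combining gives A △ B.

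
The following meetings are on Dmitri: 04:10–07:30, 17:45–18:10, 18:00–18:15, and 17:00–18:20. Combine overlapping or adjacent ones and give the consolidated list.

04:10–07:30, 17:00–18:20

Sort by start: 04:10–07:30, 17:00–18:20, 17:45–18:10, 18:00–18:15.
17:00–18:20 is disjoint → start new block.
17:45–18:10 overlaps/touches 17:00–18:20 → extend to 17:00–18:20.
18:00–18:15 overlaps/touches 17:00–18:20 → extend to 17:00–18:20.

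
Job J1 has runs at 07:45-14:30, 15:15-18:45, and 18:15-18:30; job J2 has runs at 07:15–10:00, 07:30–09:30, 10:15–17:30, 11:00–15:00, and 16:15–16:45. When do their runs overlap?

07:45-10:00, 10:15-14:30, 15:15-17:30

A, merged: 07:45-14:30, 15:15-18:45.
B, merged: 07:15-10:00, 10:15-17:30.
07:45-14:30 ∩ B → 07:45-10:00, 10:15-14:30.
15:15-18:45 ∩ B → 15:15-17:30.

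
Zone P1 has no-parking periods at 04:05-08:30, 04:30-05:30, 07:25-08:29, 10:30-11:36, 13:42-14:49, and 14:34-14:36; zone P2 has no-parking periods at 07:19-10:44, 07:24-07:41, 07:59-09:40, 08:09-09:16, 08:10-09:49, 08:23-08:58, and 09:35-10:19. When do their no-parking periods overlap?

A, merged: 04:05–08:30, 10:30–11:36, 13:42–14:49.
B, merged: 07:19–10:44.
04:05–08:30 overlaps B on 07:19–08:30.
10:30–11:36 overlaps B on 10:30–10:44.
13:42–14:49 falls entirely outside B.

07:19–08:30, 10:30–10:44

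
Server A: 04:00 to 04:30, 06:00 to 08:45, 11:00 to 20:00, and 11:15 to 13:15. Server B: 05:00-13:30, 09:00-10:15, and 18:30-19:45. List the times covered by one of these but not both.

A, merged: 04:00–04:30, 06:00–08:45, 11:00–20:00.
B, merged: 05:00–13:30, 18:30–19:45.
Only in the first: 04:00–04:30, 13:30–18:30, 19:45–20:00.
Only in the second: 05:00–06:00, 08:45–11:00.
Together these are the periods covered by exactly one.

04:00–04:30, 05:00–06:00, 08:45–11:00, 13:30–18:30, 19:45–20:00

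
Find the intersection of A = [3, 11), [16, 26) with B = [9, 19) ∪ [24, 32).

[9, 11) ∪ [16, 19) ∪ [24, 26)

[3, 11) overlaps B on [9, 11).
[16, 26) overlaps B on [16, 19), [24, 26).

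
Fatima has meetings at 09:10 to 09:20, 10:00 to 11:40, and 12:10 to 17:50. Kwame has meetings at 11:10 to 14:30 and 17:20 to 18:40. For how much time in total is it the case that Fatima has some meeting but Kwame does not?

A \ B = 09:10–09:20, 10:00–11:10, 14:30–17:20.
Total: 10 min + 1 h 10 min + 2 h 50 min = 4 h 10 min.

4 h 10 min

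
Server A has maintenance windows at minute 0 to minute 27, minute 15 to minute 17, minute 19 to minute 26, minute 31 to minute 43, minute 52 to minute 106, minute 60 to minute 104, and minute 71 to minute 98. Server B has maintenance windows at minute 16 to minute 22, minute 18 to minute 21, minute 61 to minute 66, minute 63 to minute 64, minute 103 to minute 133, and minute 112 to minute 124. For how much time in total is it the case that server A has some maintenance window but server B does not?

Merge the first list: minute 0 to minute 27, minute 31 to minute 43, minute 52 to minute 106.
Merge the second list: minute 16 to minute 22, minute 61 to minute 66, minute 103 to minute 133.
A \ B = minute 0 to minute 16, minute 22 to minute 27, minute 31 to minute 43, minute 52 to minute 61, minute 66 to minute 103.
Total: 16 minutes + 5 minutes + 12 minutes + 9 minutes + 37 minutes = 79 minutes.

79 minutes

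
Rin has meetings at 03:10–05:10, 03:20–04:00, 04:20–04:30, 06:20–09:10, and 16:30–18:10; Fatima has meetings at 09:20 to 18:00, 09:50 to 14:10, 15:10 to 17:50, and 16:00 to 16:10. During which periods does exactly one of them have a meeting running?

03:10–05:10, 06:20–09:10, 09:20–16:30, 18:00–18:10

First set merges to 03:10–05:10, 06:20–09:10, 16:30–18:10.
Second set merges to 09:20–18:00.
Only in the first: 03:10–05:10, 06:20–09:10, 18:00–18:10.
Only in the second: 09:20–16:30.
Together these are the periods covered by exactly one.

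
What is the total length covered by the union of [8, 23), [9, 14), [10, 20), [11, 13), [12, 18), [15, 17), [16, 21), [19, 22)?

Merged: [8, 23).
Length: 15.

15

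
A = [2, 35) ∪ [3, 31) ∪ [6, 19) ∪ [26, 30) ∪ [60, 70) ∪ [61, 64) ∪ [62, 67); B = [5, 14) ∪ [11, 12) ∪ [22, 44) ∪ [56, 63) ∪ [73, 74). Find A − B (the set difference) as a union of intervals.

Merge the first list: [2, 35), [60, 70).
Merge the second list: [5, 14), [22, 44), [56, 63), [73, 74).
[2, 35) minus B → [2, 5), [14, 22).
[60, 70) minus B → [63, 70).

[2, 5) ∪ [14, 22) ∪ [63, 70)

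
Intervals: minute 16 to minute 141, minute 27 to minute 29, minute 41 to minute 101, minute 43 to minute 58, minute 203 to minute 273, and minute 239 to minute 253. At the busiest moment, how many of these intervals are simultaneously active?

Sweep endpoints in order; track running count of active intervals.
Peak of 3 reached at minute 43.

3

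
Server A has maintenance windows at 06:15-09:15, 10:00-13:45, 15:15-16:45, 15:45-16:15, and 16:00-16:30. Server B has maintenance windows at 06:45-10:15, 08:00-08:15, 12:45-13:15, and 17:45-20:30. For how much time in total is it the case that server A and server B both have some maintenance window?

3 h 15 min

Merge the first list: 06:15–09:15, 10:00–13:45, 15:15–16:45.
Merge the second list: 06:45–10:15, 12:45–13:15, 17:45–20:30.
A ∩ B = 06:45–09:15, 10:00–10:15, 12:45–13:15.
Total: 2 h 30 min + 15 min + 30 min = 3 h 15 min.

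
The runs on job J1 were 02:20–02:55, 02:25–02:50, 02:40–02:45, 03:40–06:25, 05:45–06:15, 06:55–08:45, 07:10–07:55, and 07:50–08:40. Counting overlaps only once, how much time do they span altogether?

Merged: 02:20–02:55, 03:40–06:25, 06:55–08:45.
Lengths: 35 min + 2 h 45 min + 1 h 50 min = 5 h 10 min.

5 h 10 min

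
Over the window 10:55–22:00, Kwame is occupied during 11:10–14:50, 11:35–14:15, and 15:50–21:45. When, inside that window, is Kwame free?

10:55-11:10, 14:50-15:50, 21:45-22:00

After merging, the occupied span is 11:10-14:50, 15:50-21:45.
Complement within 10:55-22:00: 10:55-11:10, 14:50-15:50, 21:45-22:00.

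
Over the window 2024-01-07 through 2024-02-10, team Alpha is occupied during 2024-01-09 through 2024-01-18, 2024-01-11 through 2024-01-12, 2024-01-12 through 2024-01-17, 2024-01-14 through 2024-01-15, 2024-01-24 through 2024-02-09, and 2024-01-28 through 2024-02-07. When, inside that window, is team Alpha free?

Covered (merged): 2024-01-09 through 2024-01-18, 2024-01-24 through 2024-02-09.
Complement within 2024-01-07 through 2024-02-10: 2024-01-07 through 2024-01-08, 2024-01-19 through 2024-01-23, 2024-02-10 through 2024-02-10.

2024-01-07 through 2024-01-08, 2024-01-19 through 2024-01-23, 2024-02-10 through 2024-02-10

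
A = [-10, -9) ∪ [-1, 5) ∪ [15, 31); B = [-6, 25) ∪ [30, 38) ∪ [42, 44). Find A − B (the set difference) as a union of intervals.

[-10, -9): nothing removed.
[-1, 5): entirely removed.
[15, 31) \ B = [25, 30).

[-10, -9) ∪ [25, 30)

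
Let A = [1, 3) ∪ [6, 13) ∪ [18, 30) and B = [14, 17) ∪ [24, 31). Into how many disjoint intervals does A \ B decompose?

3

A \ B = [1, 3), [6, 13), [18, 24).
That is 3 disjoint pieces.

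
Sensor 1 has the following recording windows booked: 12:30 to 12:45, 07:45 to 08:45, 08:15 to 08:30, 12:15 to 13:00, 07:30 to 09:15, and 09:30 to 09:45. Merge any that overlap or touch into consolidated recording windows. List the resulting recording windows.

Sort by start: 07:30-09:15, 07:45-08:45, 08:15-08:30, 09:30-09:45, 12:15-13:00, 12:30-12:45.
07:45-08:45 overlaps/touches 07:30-09:15 → extend to 07:30-09:15.
08:15-08:30 overlaps/touches 07:30-09:15 → extend to 07:30-09:15.
09:30-09:45 is disjoint → start new block.
12:15-13:00 is disjoint → start new block.
12:30-12:45 overlaps/touches 12:15-13:00 → extend to 12:15-13:00.

07:30-09:15, 09:30-09:45, 12:15-13:00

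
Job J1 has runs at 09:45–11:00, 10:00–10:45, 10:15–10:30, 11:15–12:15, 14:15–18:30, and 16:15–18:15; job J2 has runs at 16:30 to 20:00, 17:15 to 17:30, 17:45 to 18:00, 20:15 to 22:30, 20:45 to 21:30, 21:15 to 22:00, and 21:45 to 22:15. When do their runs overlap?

A, merged: 09:45–11:00, 11:15–12:15, 14:15–18:30.
B, merged: 16:30–20:00, 20:15–22:30.
09:45–11:00 meets no B interval.
11:15–12:15 meets no B interval.
14:15–18:30 ∩ B → 16:30–18:30.

16:30–18:30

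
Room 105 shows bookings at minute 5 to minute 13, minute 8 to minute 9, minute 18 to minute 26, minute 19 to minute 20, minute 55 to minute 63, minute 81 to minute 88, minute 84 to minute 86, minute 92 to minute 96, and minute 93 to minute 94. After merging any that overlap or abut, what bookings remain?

minute 5 to minute 13, minute 18 to minute 26, minute 55 to minute 63, minute 81 to minute 88, minute 92 to minute 96

minute 8 to minute 9 overlaps/touches minute 5 to minute 13 → extend to minute 5 to minute 13.
minute 18 to minute 26 is disjoint → start new block.
minute 19 to minute 20 overlaps/touches minute 18 to minute 26 → extend to minute 18 to minute 26.
minute 55 to minute 63 is disjoint → start new block.
minute 81 to minute 88 is disjoint → start new block.
minute 84 to minute 86 overlaps/touches minute 81 to minute 88 → extend to minute 81 to minute 88.
minute 92 to minute 96 is disjoint → start new block.
minute 93 to minute 94 overlaps/touches minute 92 to minute 96 → extend to minute 92 to minute 96.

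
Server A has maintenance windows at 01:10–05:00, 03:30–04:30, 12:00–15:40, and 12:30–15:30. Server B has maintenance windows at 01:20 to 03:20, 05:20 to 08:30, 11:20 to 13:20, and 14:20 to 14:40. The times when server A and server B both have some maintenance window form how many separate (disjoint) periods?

3

Merge the first list: 01:10-05:00, 12:00-15:40.
A ∩ B = 01:20-03:20, 12:00-13:20, 14:20-14:40.
That is 3 disjoint pieces.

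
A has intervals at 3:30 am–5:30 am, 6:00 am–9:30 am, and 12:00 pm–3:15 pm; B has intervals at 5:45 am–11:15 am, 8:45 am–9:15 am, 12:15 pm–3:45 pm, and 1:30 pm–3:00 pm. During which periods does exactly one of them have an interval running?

Second set merges to 5:45 am–11:15 am, 12:15 pm–3:45 pm.
A \ B = 3:30 am–5:30 am, 12:00 pm–12:15 pm.
B \ A = 5:45 am–6:00 am, 9:30 am–11:15 am, 3:15 pm–3:45 pm.
Union of the two gives the symmetric difference.

3:30 am–5:30 am, 5:45 am–6:00 am, 9:30 am–11:15 am, 12:00 pm–12:15 pm, 3:15 pm–3:45 pm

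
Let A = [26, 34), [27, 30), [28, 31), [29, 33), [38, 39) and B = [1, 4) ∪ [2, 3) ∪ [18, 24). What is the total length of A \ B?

9

First set merges to [26, 34), [38, 39).
Second set merges to [1, 4), [18, 24).
A \ B = [26, 34), [38, 39).
Total: 8 + 1 = 9.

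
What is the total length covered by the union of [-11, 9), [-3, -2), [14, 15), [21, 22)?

Merged: [-11, 9), [14, 15), [21, 22).
Lengths: 20 + 1 + 1 = 22.

22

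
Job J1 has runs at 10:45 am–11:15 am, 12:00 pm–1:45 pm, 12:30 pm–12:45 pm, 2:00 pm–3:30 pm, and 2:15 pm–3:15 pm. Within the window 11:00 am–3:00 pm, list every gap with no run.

11:15 am–12:00 pm, 1:45 pm–2:00 pm

After merging, the occupied span is 10:45 am–11:15 am, 12:00 pm–1:45 pm, 2:00 pm–3:30 pm.
Gaps within 11:00 am–3:00 pm: 11:15 am–12:00 pm, 1:45 pm–2:00 pm.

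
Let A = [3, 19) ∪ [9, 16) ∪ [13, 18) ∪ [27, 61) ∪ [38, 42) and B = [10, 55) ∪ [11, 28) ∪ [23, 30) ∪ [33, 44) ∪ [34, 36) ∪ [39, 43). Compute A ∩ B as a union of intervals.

[10, 19) ∪ [27, 55)

First set merges to [3, 19), [27, 61).
Second set merges to [10, 55).
[3, 19) meets the second set on [10, 19).
[27, 61) meets the second set on [27, 55).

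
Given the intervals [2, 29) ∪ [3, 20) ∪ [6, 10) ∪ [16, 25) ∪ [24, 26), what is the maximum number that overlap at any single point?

Walk the sorted start/end points keeping a running depth.
The depth first hits 3 at 6.

3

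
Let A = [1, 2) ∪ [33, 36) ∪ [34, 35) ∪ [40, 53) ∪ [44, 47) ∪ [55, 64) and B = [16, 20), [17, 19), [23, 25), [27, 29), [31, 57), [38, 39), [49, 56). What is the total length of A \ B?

First set merges to [1, 2), [33, 36), [40, 53), [55, 64).
Second set merges to [16, 20), [23, 25), [27, 29), [31, 57).
A \ B = [1, 2), [57, 64).
Total: 1 + 7 = 8.

8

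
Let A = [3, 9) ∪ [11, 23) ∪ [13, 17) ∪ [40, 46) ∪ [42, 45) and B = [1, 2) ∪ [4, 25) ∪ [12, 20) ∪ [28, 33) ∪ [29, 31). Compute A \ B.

[3, 4) ∪ [40, 46)

A, merged: [3, 9), [11, 23), [40, 46).
B, merged: [1, 2), [4, 25), [28, 33).
[3, 9) \ B = [3, 4).
[11, 23): entirely removed.
[40, 46): nothing removed.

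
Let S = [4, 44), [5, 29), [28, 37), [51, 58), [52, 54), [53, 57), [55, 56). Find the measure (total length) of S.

47

Merged: [4, 44), [51, 58).
Lengths: 40 + 7 = 47.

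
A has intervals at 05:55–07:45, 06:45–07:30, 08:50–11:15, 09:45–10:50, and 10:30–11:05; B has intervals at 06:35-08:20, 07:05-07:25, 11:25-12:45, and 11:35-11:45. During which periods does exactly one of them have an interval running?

05:55–06:35, 07:45–08:20, 08:50–11:15, 11:25–12:45

First set merges to 05:55–07:45, 08:50–11:15.
Second set merges to 06:35–08:20, 11:25–12:45.
Only in the first: 05:55–06:35, 08:50–11:15.
Only in the second: 07:45–08:20, 11:25–12:45.
Together these are the periods covered by exactly one.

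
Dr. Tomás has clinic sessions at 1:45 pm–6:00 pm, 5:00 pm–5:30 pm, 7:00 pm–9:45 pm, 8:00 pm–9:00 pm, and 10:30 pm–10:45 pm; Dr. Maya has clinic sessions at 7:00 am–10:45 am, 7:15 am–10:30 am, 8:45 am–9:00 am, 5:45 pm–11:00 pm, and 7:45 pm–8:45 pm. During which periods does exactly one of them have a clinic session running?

A, merged: 1:45 pm–6:00 pm, 7:00 pm–9:45 pm, 10:30 pm–10:45 pm.
B, merged: 7:00 am–10:45 am, 5:45 pm–11:00 pm.
A \ B = 1:45 pm–5:45 pm.
B \ A = 7:00 am–10:45 am, 6:00 pm–7:00 pm, 9:45 pm–10:30 pm, 10:45 pm–11:00 pm.
Union of the two gives the symmetric difference.

7:00 am–10:45 am, 1:45 pm–5:45 pm, 6:00 pm–7:00 pm, 9:45 pm–10:30 pm, 10:45 pm–11:00 pm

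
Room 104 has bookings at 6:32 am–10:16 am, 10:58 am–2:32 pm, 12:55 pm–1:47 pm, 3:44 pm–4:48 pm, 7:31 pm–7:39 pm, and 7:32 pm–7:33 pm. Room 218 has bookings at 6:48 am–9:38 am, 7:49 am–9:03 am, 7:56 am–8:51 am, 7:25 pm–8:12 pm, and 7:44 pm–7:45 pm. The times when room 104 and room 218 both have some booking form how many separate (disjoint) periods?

2

First set merges to 6:32 am–10:16 am, 10:58 am–2:32 pm, 3:44 pm–4:48 pm, 7:31 pm–7:39 pm.
Second set merges to 6:48 am–9:38 am, 7:25 pm–8:12 pm.
A ∩ B = 6:48 am–9:38 am, 7:31 pm–7:39 pm.
That is 2 disjoint pieces.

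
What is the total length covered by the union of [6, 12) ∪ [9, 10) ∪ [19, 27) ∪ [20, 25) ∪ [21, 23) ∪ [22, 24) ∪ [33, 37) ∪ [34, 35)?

Merged: [6, 12), [19, 27), [33, 37).
Lengths: 6 + 8 + 4 = 18.

18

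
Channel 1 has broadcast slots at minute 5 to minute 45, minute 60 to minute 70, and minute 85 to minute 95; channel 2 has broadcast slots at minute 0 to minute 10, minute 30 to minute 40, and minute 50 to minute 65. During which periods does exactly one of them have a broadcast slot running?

minute 0 to minute 5, minute 10 to minute 30, minute 40 to minute 45, minute 50 to minute 60, minute 65 to minute 70, minute 85 to minute 95

A \ B = minute 10 to minute 30, minute 40 to minute 45, minute 65 to minute 70, minute 85 to minute 95.
B \ A = minute 0 to minute 5, minute 50 to minute 60.
Union of the two gives the symmetric difference.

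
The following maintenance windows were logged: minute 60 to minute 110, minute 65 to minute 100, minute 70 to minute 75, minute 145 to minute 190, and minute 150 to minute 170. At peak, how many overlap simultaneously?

3

Sweep endpoints in order; track running count of active intervals.
Peak of 3 reached at minute 70.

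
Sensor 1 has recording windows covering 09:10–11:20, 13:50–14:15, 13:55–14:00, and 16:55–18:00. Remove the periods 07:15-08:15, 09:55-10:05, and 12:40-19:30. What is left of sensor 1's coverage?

09:10-09:55, 10:05-11:20

First set merges to 09:10-11:20, 13:50-14:15, 16:55-18:00.
09:10-11:20 minus B → 09:10-09:55, 10:05-11:20.
13:50-14:15: fully covered by B → removed.
16:55-18:00: fully covered by B → removed.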